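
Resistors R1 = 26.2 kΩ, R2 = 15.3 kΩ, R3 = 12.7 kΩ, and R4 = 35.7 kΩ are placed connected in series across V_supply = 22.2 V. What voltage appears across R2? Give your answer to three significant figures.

Series total: ΣR = 26.2 + 15.3 + 12.7 + 35.7 = 89.90 kΩ.
V = V_supply · R/ΣR = 22.2 × 0.1702 = 3.778 V.

V ≈ 3.78 V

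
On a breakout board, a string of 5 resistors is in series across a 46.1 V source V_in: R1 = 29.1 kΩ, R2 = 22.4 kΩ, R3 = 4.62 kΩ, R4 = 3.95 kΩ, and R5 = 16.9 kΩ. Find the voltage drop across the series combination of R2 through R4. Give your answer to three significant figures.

Total series resistance ΣR = 29.1 + 22.4 + 4.62 + 3.95 + 16.9 = 76.97 kΩ.
R_{R2..R4} = 22.4 + 4.62 + 3.95 = 30.97 kΩ.
Voltage divider: V = V_in · (30.97 / 76.97) = 46.1 × 0.4024 = 18.55 V.

V ≈ 18.5 V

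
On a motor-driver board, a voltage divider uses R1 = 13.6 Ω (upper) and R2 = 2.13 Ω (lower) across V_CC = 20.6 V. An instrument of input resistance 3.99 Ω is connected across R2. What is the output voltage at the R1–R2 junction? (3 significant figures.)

V_out ≈ 1.91 V

The load sits in parallel with R2, giving an effective lower resistance R2' = R2·R_L/(R2+R_L) = 1.389 Ω.
Then V_out = V_CC · R2'/(R1 + R2') = 20.6 × 1.389/14.99 = 1.909 V.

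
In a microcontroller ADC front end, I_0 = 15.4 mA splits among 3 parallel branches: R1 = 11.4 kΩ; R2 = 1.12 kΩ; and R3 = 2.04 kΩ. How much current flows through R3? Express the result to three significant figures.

I ≈ 5.13 mA

Conductances: ΣG = 1/11.4 + 1/1.12 + 1/2.04 = 1.471 (1/kΩ).
By the current-divider rule, I = I_0 · G_k/ΣG = 15.4 × 0.3333 = 5.133 mA.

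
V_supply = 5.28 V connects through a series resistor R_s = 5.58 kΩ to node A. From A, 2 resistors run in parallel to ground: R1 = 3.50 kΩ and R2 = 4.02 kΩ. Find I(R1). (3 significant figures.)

I ≈ 0.379 mA

Parallel bank: R_p = 1/(1/3.50 + 1/4.02) = 1.871 kΩ.
Node voltage V_A = V_supply · R_p/(R_s + R_p) = 5.28 × 0.2511 = 1.326 V.
I(R1) = V_A / R1 = 1.326/3.50 = 0.3788 mA.
(Equivalently: I_total = 0.7086 mA, then current-divider fraction G_k/ΣG = 0.5346.)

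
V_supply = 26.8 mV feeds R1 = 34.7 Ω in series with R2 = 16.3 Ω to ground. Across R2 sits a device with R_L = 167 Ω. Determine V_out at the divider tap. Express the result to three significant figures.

First combine the lower leg with the load: R2 ‖ R_L = 14.85 Ω.
Then V_out = V_supply · R2'/(R1 + R2') = 26.8 × 14.85/49.55 = 8.032 mV.

V_out ≈ 8.03 mV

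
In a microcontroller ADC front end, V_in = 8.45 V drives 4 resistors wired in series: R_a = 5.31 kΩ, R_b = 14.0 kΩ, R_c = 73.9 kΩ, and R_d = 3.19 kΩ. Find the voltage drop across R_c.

ΣR = 5.31 + 14.0 + 73.9 + 3.19 = 96.40 kΩ.
Voltage divider: V = V_in · (73.90 / 96.40) = 8.45 × 0.7666 = 6.478 V.

V ≈ 6.48 V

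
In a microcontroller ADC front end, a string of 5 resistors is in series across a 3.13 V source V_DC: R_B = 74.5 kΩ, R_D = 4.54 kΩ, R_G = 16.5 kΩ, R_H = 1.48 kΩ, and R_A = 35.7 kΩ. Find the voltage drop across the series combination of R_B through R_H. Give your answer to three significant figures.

ΣR = 74.5 + 4.54 + 16.5 + 1.48 + 35.7 = 132.7 kΩ.
R_{R_B..R_H} = 74.5 + 4.54 + 16.5 + 1.48 = 97.02 kΩ.
Voltage divider: V = V_DC · (97.02 / 132.7) = 3.13 × 0.7310 = 2.288 V.

V ≈ 2.29 V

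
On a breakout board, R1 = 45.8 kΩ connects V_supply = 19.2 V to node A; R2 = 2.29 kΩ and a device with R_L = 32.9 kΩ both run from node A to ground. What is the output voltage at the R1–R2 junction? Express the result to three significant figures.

V_out ≈ 0.857 V

R2 ‖ R_L = (2.29 × 32.9)/(2.29 + 32.9) = 2.141 kΩ.
Then V_out = V_supply · R2'/(R1 + R2') = 19.2 × 2.141/47.94 = 0.8574 V.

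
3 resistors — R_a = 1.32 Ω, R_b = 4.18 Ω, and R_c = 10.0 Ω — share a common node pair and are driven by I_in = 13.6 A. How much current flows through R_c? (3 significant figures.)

I ≈ 1.24 A

Total conductance ΣG = 1/1.32 + 1/4.18 + 1/10.0 = 1.097 (units of 1/Ω).
By the current-divider rule, I = I_in · G_k/ΣG = 13.6 × 0.09117 = 1.240 A.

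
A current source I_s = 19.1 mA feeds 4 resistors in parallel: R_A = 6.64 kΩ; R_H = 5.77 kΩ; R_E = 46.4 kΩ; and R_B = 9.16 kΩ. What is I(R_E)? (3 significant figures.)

Conductances: ΣG = 1/6.64 + 1/5.77 + 1/46.4 + 1/9.16 = 0.4546 (1/kΩ).
R_E takes the fraction G_k/ΣG = 0.02155/0.4546 = 0.04740, so I = 19.1 × 0.04740 = 0.9054 mA.

I ≈ 0.905 mA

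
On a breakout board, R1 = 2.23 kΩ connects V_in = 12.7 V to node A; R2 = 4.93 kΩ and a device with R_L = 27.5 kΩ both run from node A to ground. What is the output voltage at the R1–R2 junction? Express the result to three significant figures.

V_out ≈ 8.28 V

First combine the lower leg with the load: R2 ‖ R_L = 4.181 kΩ.
Voltage divider with the loaded lower leg: V_out = 12.7 × 4.181/(2.23 + 4.181) = 12.7 × 0.6521 = 8.282 V.
(Unloaded it would be 8.74 V; the load pulls it down.)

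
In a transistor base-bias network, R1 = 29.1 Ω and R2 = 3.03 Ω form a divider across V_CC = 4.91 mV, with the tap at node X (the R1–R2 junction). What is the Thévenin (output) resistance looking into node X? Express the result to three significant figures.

R_th ≈ 2.74 Ω

Zeroing V_CC shorts the top of R1 to ground, so R_th = R1 ‖ R2 = 2.744 Ω.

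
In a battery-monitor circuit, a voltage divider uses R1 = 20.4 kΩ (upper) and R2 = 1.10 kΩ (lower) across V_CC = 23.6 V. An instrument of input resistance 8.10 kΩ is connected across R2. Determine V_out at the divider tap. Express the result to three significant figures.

R2 ‖ R_L = (1.10 × 8.10)/(1.10 + 8.10) = 0.9685 kΩ.
Then V_out = V_CC · R2'/(R1 + R2') = 23.6 × 0.9685/21.37 = 1.070 V.

V_out ≈ 1.07 V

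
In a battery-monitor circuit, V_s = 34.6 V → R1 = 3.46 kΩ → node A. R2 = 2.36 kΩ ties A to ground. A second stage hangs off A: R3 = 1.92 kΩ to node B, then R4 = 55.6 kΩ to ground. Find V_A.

V_A ≈ 13.7 V

Looking into the second stage from A: R3 + R4 = 57.52 kΩ appears in parallel with R2.
Effective lower resistance at A: R2 ‖ 57.52 = 2.267 kΩ.
So V_A = 34.6 × 0.3958 = 13.70 V.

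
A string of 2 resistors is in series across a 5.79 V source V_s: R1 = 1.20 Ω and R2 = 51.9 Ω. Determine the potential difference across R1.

ΣR = 1.20 + 51.9 = 53.10 Ω.
V = V_s · R/ΣR = 5.79 × 0.02260 = 0.1308 V.

V ≈ 0.131 V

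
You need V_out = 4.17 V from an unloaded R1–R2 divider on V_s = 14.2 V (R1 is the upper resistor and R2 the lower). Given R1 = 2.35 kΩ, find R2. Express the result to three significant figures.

R2 ≈ 0.977 kΩ

Required fraction k = V_out/V_s = 0.2937.
Rearranging, R2 = R1·k/(1−k) = 2.35 × 0.4158 = 0.9770 kΩ.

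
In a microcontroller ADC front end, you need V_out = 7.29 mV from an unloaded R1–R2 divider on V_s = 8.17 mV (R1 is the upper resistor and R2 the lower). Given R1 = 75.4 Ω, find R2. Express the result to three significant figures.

R2 ≈ 625 Ω

Required fraction k = V_out/V_s = 0.8923.
Rearranging, R2 = R1·k/(1−k) = 75.4 × 8.284 = 624.6 Ω.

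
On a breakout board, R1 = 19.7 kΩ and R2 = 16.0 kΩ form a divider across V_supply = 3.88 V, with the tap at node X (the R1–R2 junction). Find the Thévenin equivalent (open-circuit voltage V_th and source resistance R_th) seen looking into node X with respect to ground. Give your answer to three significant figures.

Open-circuit (no load on X): V_th = V_supply · R2/(R1 + R2) = 3.88 × 16.0/(19.70 + 16.0) = 1.739 V.
Zeroing V_supply shorts the top of R1 to ground, so R_th = R1 ‖ R2 = 8.829 kΩ.

V_th ≈ 1.74 V, R_th ≈ 8.83 kΩ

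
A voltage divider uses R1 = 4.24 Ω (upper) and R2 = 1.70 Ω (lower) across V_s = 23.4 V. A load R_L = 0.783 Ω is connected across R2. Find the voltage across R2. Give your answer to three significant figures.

R2 ‖ R_L = (1.70 × 0.783)/(1.70 + 0.783) = 0.5361 Ω.
Voltage divider with the loaded lower leg: V_out = 23.4 × 0.5361/(4.24 + 0.5361) = 23.4 × 0.1122 = 2.627 V.

V_out ≈ 2.63 V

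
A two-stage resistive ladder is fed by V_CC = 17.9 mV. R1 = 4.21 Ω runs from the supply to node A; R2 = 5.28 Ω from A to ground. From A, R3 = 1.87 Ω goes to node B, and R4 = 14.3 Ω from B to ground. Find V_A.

V_A ≈ 8.70 mV

Node A sees R2 in parallel with the series input of stage 2, R3 + R4 = 16.17 Ω.
Effective lower resistance at A: R2 ‖ 16.17 = 3.980 Ω.
So V_A = 17.9 × 0.4860 = 8.699 mV.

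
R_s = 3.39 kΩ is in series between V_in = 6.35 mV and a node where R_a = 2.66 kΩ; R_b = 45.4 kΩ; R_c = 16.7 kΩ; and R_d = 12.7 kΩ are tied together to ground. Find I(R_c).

Equivalent of the parallel group: R_p = 1.864 kΩ.
V_A by voltage divider: V_A = 6.35 × 1.864/(3.39 + 1.864) = 2.253 mV.
Branch current I = V_A/R_c = 2.253/16.7 = 0.1349 µA.
(Check via current divider: I_total = 1.209 µA; share G_k/ΣG = 0.1116 → same result.)

I ≈ 0.135 µA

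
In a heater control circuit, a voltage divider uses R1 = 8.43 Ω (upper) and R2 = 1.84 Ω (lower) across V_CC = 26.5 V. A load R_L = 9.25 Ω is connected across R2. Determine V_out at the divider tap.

V_out ≈ 4.08 V

R2 ‖ R_L = (1.84 × 9.25)/(1.84 + 9.25) = 1.535 Ω.
Voltage divider with the loaded lower leg: V_out = 26.5 × 1.535/(8.43 + 1.535) = 26.5 × 0.1540 = 4.081 V.
(Unloaded it would be 4.75 V; the load pulls it down.)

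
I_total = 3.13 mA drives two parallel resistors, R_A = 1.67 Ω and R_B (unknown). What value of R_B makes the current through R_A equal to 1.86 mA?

R_B ≈ 2.45 Ω

Two-branch current divider: I_A = I_total · R_B/(R_A + R_B).
1.86/3.13 = R_B/(R_A + R_B) → R_B = R_A · (0.5942)/(1 − 0.5942) = 1.67 × 1.465 = 2.446 Ω.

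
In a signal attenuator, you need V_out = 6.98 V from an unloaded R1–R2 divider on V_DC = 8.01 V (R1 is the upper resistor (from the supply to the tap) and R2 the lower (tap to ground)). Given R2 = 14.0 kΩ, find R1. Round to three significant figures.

R1 ≈ 2.07 kΩ

Required fraction k = V_out/V_DC = 0.8714.
Rearranging, R1 = R2·(1−k)/k = 14.0 × 0.1476 = 2.066 kΩ.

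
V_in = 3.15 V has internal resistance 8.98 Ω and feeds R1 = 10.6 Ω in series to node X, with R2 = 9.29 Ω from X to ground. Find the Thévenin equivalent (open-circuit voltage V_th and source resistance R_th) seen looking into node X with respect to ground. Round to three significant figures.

V_th ≈ 1.01 V, R_th ≈ 6.30 Ω

R1' = 8.98 + 10.6 = 19.58 Ω (source resistance + R1).
With X open, the divider is unloaded: V_th = 3.15 × 9.29/28.87 = 1.014 V.
With V_in suppressed (replaced by a short), R_th = R1' ‖ R2 = (19.58 × 9.29)/(19.58 + 9.29) = 6.301 Ω.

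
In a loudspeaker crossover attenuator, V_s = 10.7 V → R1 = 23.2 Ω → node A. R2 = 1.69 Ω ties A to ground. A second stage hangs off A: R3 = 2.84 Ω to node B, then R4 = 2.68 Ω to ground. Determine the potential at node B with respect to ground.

V_B ≈ 0.274 V

The second stage (R3 + R4 = 5.520 Ω) loads node A in parallel with R2.
R2 ‖ (R3+R4) = 1.294 Ω.
So V_A = 10.7 × 0.05282 = 0.5652 V.
Then the unloaded second divider: V_B = V_A × R4/(R3+R4) = 0.5652 × 0.4855 = 0.2744 V.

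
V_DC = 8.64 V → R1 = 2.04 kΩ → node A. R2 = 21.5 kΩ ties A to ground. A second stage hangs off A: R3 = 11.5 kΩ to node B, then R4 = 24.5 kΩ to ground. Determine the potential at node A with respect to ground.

V_A ≈ 7.50 V

The second stage (R3 + R4 = 36.00 kΩ) loads node A in parallel with R2.
Effective lower resistance at A: R2 ‖ 36.00 = 13.46 kΩ.
V_A = 8.64 × 13.46/(2.04 + 13.46) = 7.503 V.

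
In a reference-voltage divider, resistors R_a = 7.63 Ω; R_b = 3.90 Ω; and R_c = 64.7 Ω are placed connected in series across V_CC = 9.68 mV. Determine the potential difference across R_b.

Series total: ΣR = 7.63 + 3.90 + 64.7 = 76.23 Ω.
Voltage divider: V = V_CC · (3.900 / 76.23) = 9.68 × 0.05116 = 0.4952 mV.

V ≈ 0.495 mV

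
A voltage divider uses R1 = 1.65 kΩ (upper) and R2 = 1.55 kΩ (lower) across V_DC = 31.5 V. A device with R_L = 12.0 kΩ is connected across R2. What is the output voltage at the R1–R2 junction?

R2 ‖ R_L = (1.55 × 12.0)/(1.55 + 12.0) = 1.373 kΩ.
Voltage divider with the loaded lower leg: V_out = 31.5 × 1.373/(1.65 + 1.373) = 31.5 × 0.4541 = 14.31 V.

V_out ≈ 14.3 V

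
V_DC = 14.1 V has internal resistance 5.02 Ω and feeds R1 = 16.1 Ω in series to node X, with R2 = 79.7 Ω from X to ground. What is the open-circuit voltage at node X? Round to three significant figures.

R1' = 5.02 + 16.1 = 21.12 Ω (source resistance + R1).
V_th is the unloaded tap voltage: V_DC · R2/(R1'+R2) = 14.1 × 0.7905 = 11.15 V.

V_th ≈ 11.1 V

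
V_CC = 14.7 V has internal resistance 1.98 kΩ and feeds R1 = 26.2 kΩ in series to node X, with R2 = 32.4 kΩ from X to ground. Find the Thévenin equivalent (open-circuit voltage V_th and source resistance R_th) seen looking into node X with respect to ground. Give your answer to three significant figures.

R1' = 1.98 + 26.2 = 28.18 kΩ (source resistance + R1).
Open-circuit (no load on X): V_th = V_CC · R2/(R1' + R2) = 14.7 × 32.4/(28.18 + 32.4) = 7.862 V.
With V_CC suppressed (replaced by a short), R_th = R1' ‖ R2 = (28.18 × 32.4)/(28.18 + 32.4) = 15.07 kΩ.

V_th ≈ 7.86 V, R_th ≈ 15.1 kΩ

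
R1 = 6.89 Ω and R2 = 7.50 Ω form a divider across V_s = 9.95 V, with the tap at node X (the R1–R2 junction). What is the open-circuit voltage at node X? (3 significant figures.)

V_th ≈ 5.19 V

With X open, the divider is unloaded: V_th = 9.95 × 7.50/14.39 = 5.186 V.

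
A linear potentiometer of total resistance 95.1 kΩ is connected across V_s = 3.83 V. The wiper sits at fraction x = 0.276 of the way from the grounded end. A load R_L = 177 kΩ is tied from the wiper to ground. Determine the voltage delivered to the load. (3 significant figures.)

V_out ≈ 0.955 V

The pot divides into 68.85 kΩ above the wiper and 26.25 kΩ below.
Lower segment in parallel with the load: 26.25 ‖ 177 = 22.86 kΩ.
V_out = 3.83 × 22.86/(68.85 + 22.86) = 0.9546 V.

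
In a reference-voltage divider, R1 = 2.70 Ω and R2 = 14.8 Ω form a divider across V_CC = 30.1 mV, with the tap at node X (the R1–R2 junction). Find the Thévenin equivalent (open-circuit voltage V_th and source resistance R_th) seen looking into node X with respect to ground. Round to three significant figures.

With X open, the divider is unloaded: V_th = 30.1 × 14.8/17.50 = 25.46 mV.
With V_CC suppressed (replaced by a short), R_th = R1 ‖ R2 = (2.700 × 14.8)/(2.700 + 14.8) = 2.283 Ω.

V_th ≈ 25.5 mV, R_th ≈ 2.28 Ω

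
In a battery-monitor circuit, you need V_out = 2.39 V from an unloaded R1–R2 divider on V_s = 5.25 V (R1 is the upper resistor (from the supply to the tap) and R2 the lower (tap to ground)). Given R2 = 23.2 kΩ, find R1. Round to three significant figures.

V_out/V_s = R2/(R1+R2) = 0.4552.
Rearranging, R1 = R2·(1−k)/k = 23.2 × 1.197 = 27.76 kΩ.

R1 ≈ 27.8 kΩ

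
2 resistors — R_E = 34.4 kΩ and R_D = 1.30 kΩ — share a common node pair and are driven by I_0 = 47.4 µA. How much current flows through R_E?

With just two branches, the current splits inversely with resistance.
I(R_E) = 47.4 × 1.30/(34.4 + 1.30) = 47.4 × 0.03641 = 1.726 µA.

I ≈ 1.73 µA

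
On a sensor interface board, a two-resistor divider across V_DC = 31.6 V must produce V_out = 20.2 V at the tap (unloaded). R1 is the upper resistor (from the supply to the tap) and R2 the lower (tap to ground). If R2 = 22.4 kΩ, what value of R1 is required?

R1 ≈ 12.6 kΩ

Required fraction k = V_out/V_DC = 0.6392.
Rearranging, R1 = R2·(1−k)/k = 22.4 × 0.5644 = 12.64 kΩ.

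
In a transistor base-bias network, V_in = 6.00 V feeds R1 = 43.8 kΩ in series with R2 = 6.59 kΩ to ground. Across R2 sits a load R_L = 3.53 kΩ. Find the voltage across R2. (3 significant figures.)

R2 ‖ R_L = (6.59 × 3.53)/(6.59 + 3.53) = 2.299 kΩ.
Then V_out = V_in · R2'/(R1 + R2') = 6.00 × 2.299/46.10 = 0.2992 V.
(Unloaded it would be 0.785 V; the load pulls it down.)

V_out ≈ 0.299 V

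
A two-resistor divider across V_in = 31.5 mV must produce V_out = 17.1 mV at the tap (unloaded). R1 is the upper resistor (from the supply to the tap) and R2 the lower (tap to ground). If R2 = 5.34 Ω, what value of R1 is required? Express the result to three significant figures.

R1 ≈ 4.50 Ω

The divider ratio is R2/(R1+R2) = 17.1/31.5 = 0.5429.
R1 = R2·(1/k − 1) = 5.34 × 0.8421 = 4.497 Ω.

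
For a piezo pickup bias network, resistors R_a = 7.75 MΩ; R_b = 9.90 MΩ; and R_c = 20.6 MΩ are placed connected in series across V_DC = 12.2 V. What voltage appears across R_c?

Series total: ΣR = 7.75 + 9.90 + 20.6 = 38.25 MΩ.
Voltage divider: V = V_DC · (20.60 / 38.25) = 12.2 × 0.5386 = 6.570 V.

V ≈ 6.57 V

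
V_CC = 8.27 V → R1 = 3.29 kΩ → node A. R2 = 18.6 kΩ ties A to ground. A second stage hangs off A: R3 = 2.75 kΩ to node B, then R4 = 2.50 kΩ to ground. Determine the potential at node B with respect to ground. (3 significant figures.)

V_B ≈ 2.18 V

Node A sees R2 in parallel with the series input of stage 2, R3 + R4 = 5.250 kΩ.
R2 ‖ (R3+R4) = 4.094 kΩ.
So V_A = 8.27 × 0.5545 = 4.585 V.
Then the unloaded second divider: V_B = V_A × R4/(R3+R4) = 4.585 × 0.4762 = 2.184 V.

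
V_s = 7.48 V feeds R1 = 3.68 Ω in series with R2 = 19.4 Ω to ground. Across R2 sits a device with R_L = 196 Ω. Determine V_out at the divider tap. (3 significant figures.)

The load sits in parallel with R2, giving an effective lower resistance R2' = R2·R_L/(R2+R_L) = 17.65 Ω.
Then V_out = V_s · R2'/(R1 + R2') = 7.48 × 17.65/21.33 = 6.190 V.

V_out ≈ 6.19 V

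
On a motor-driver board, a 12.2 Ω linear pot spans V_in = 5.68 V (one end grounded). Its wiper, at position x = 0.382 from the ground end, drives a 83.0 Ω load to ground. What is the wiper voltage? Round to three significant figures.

V_out ≈ 2.10 V

Split the track: R_lower = x·R_p = 4.660 Ω, R_upper = (1−x)·R_p = 7.540 Ω.
R_L loads the lower segment: effective lower R = 4.413 Ω.
Then V_out = V_in · 4.413/(7.540 + 4.413) = 2.097 V.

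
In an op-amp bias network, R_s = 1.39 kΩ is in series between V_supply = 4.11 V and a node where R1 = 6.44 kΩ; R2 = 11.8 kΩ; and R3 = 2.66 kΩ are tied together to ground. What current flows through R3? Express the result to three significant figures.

I ≈ 0.832 mA

Combine the parallel branches: R_p = (1/6.44 + 1/11.8 + 1/2.66)⁻¹ = 1.623 kΩ.
V_A by voltage divider: V_A = 4.11 × 1.623/(1.39 + 1.623) = 2.214 V.
Branch current I = V_A/R3 = 2.214/2.66 = 0.8324 mA.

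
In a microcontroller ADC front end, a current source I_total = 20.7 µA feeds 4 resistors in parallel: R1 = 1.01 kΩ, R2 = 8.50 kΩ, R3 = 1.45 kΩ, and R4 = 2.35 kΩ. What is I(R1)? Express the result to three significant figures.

Total conductance ΣG = 1/1.01 + 1/8.50 + 1/1.45 + 1/2.35 = 2.223 (units of 1/kΩ).
R1 takes the fraction G_k/ΣG = 0.9901/2.223 = 0.4454, so I = 20.7 × 0.4454 = 9.220 µA.

I ≈ 9.22 µA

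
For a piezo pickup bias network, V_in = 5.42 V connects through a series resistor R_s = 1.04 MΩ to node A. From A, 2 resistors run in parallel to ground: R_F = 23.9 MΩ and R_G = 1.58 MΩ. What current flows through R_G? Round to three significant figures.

Combine the parallel branches: R_p = (1/23.9 + 1/1.58)⁻¹ = 1.482 MΩ.
V_A by voltage divider: V_A = 5.42 × 1.482/(1.04 + 1.482) = 3.185 V.
Branch current I = V_A/R_G = 3.185/1.58 = 2.016 µA.
(Check via current divider: I_total = 2.149 µA; share G_k/ΣG = 0.9380 → same result.)

I ≈ 2.02 µA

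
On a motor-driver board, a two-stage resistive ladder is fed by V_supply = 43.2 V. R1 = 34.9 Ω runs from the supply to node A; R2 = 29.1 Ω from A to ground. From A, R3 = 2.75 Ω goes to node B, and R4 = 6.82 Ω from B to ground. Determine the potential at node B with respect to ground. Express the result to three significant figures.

V_B ≈ 5.27 V

Looking into the second stage from A: R3 + R4 = 9.570 Ω appears in parallel with R2.
R2 ‖ (R3+R4) = 7.202 Ω.
V_A = 43.2 × 7.202/(34.9 + 7.202) = 7.390 V.
V_B = V_A × 0.7126 = 5.266 V.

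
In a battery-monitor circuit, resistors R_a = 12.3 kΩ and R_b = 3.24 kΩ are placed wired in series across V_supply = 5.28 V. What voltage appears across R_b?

Series total: ΣR = 12.3 + 3.24 = 15.54 kΩ.
Voltage divider: V = V_supply · (3.240 / 15.54) = 5.28 × 0.2085 = 1.101 V.

V ≈ 1.10 V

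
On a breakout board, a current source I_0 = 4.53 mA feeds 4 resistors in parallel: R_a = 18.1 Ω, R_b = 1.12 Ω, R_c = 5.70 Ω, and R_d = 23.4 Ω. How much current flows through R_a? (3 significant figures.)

Total conductance ΣG = 1/18.1 + 1/1.12 + 1/5.70 + 1/23.4 = 1.166 (units of 1/Ω).
R_a takes the fraction G_k/ΣG = 0.05525/1.166 = 0.04737, so I = 4.53 × 0.04737 = 0.2146 mA.

I ≈ 0.215 mA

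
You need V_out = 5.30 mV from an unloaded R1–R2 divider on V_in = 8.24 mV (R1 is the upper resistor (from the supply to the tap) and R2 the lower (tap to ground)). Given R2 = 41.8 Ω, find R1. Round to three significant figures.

V_out/V_in = R2/(R1+R2) = 0.6432.
So R1 = R2 · (V_in/V_out − 1) = 41.8 × (8.24/5.30 − 1) = 41.8 × 0.5547 = 23.19 Ω.

R1 ≈ 23.2 Ω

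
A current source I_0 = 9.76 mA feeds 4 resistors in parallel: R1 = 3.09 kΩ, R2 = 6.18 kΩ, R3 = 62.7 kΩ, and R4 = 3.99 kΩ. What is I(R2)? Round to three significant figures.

I ≈ 2.10 mA

ΣG = 1/3.09 + 1/6.18 + 1/62.7 + 1/3.99 = 0.7520.
By the current-divider rule, I = I_0 · G_k/ΣG = 9.76 × 0.2152 = 2.100 mA.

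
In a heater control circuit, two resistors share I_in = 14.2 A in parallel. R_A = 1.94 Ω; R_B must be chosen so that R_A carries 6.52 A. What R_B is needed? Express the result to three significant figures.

R_B ≈ 1.65 Ω

The fraction through R_A equals R_B/(R_A+R_B).
6.52/14.2 = R_B/(R_A + R_B) → R_B = R_A · (0.4592)/(1 − 0.4592) = 1.94 × 0.8490 = 1.647 Ω.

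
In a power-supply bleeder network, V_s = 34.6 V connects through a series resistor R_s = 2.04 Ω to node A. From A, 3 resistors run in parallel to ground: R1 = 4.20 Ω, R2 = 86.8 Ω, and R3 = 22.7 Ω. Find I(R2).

Combine the parallel branches: R_p = (1/4.20 + 1/86.8 + 1/22.7)⁻¹ = 3.405 Ω.
V_A by voltage divider: V_A = 34.6 × 3.405/(2.04 + 3.405) = 21.64 V.
Branch current I = V_A/R2 = 21.64/86.8 = 0.2493 A.

I ≈ 0.249 A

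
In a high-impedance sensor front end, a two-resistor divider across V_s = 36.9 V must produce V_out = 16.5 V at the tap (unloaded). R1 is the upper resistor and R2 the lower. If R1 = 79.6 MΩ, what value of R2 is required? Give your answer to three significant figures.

R2 ≈ 64.4 MΩ

Required fraction k = V_out/V_s = 0.4472.
R2 = R1 · 0.4472/(1 − 0.4472) = 64.38 MΩ.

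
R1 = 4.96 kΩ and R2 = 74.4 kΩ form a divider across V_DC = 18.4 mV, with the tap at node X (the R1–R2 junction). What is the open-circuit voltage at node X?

V_th ≈ 17.2 mV

With X open, the divider is unloaded: V_th = 18.4 × 74.4/79.36 = 17.25 mV.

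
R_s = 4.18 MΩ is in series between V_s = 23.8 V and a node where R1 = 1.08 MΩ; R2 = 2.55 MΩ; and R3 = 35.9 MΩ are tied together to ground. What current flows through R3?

Combine the parallel branches: R_p = (1/1.08 + 1/2.55 + 1/35.9)⁻¹ = 0.7430 MΩ.
Node voltage V_A = V_s · R_p/(R_s + R_p) = 23.8 × 0.1509 = 3.592 V.
Branch current I = V_A/R3 = 3.592/35.9 = 0.1001 µA.

I ≈ 0.100 µA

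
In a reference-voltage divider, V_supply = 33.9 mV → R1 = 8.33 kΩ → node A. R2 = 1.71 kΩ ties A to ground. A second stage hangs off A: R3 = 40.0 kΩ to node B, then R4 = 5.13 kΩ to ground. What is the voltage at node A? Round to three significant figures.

V_A ≈ 5.60 mV

Node A sees R2 in parallel with the series input of stage 2, R3 + R4 = 45.13 kΩ.
R2 ‖ (R3+R4) = 1.648 kΩ.
V_A = 33.9 × 1.648/(8.33 + 1.648) = 5.598 mV.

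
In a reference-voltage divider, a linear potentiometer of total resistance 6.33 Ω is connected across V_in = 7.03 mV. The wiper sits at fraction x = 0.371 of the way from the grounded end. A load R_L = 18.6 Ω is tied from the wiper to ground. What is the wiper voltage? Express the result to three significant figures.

V_out ≈ 2.42 mV

Split the track: R_lower = x·R_p = 2.348 Ω, R_upper = (1−x)·R_p = 3.982 Ω.
R_L loads the lower segment: effective lower R = 2.085 Ω.
V_out = 7.03 × 2.085/(3.982 + 2.085) = 2.416 mV.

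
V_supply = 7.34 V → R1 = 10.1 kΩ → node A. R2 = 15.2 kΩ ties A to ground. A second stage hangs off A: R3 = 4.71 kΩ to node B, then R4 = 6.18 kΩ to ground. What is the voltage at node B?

Looking into the second stage from A: R3 + R4 = 10.89 kΩ appears in parallel with R2.
R2 ‖ (R3+R4) = 6.344 kΩ.
So V_A = 7.34 × 0.3858 = 2.832 V.
Then the unloaded second divider: V_B = V_A × R4/(R3+R4) = 2.832 × 0.5675 = 1.607 V.

V_B ≈ 1.61 V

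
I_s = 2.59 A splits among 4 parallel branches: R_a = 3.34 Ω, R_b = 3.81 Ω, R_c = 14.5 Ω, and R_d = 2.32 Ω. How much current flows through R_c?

Total conductance ΣG = 1/3.34 + 1/3.81 + 1/14.5 + 1/2.32 = 1.062 (units of 1/Ω).
Current divider: I(R_c) = I_s · G_k/ΣG = 2.59 × (0.06897/1.062) = 2.59 × 0.06495 = 0.1682 A.

I ≈ 0.168 A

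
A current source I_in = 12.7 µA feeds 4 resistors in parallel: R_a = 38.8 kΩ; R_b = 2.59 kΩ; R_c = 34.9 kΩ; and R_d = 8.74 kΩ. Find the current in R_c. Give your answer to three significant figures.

I ≈ 0.656 µA

ΣG = 1/38.8 + 1/2.59 + 1/34.9 + 1/8.74 = 0.5549.
R_c takes the fraction G_k/ΣG = 0.02865/0.5549 = 0.05163, so I = 12.7 × 0.05163 = 0.6557 µA.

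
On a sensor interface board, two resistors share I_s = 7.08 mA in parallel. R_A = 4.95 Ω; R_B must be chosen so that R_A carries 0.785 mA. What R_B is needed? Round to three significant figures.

The fraction through R_A equals R_B/(R_A+R_B).
0.785/7.08 = R_B/(R_A + R_B) → R_B = R_A · (0.1109)/(1 − 0.1109) = 4.95 × 0.1247 = 0.6173 Ω.

R_B ≈ 0.617 Ω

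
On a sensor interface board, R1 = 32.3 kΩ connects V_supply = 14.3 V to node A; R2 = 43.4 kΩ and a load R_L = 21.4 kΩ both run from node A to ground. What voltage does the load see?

The load sits in parallel with R2, giving an effective lower resistance R2' = R2·R_L/(R2+R_L) = 14.33 kΩ.
Voltage divider with the loaded lower leg: V_out = 14.3 × 14.33/(32.3 + 14.33) = 14.3 × 0.3074 = 4.395 V.
(Unloaded it would be 8.20 V; the load pulls it down.)

V_out ≈ 4.40 V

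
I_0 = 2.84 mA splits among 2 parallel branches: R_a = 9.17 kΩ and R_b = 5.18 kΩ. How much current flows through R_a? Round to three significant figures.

Two-branch current divider: I_k = I_0 · R_other/(R_1 + R_2).
I(R_a) = 2.84 × 5.18/(9.17 + 5.18) = 2.84 × 0.3610 = 1.025 mA.

I ≈ 1.03 mA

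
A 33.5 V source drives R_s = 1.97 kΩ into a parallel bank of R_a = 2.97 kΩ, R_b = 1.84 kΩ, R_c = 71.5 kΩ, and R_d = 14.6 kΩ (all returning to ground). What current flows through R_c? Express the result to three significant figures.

I ≈ 0.162 mA

Equivalent of the parallel group: R_p = 1.039 kΩ.
V_A by voltage divider: V_A = 33.5 × 1.039/(1.97 + 1.039) = 11.57 V.
I(R_c) = V_A / R_c = 11.57/71.5 = 0.1618 mA.
(Equivalently: I_total = 11.13 mA, then current-divider fraction G_k/ΣG = 0.01453.)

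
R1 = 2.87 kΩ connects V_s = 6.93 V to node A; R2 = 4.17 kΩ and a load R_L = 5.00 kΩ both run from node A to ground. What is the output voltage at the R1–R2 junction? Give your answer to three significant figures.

R2 ‖ R_L = (4.17 × 5.00)/(4.17 + 5.00) = 2.274 kΩ.
Then V_out = V_s · R2'/(R1 + R2') = 6.93 × 2.274/5.144 = 3.063 V.

V_out ≈ 3.06 V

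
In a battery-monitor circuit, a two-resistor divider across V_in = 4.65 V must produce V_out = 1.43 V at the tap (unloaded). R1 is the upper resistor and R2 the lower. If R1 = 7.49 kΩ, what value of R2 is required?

R2 ≈ 3.33 kΩ

V_out/V_in = R2/(R1+R2) = 0.3075.
So R2 = R1 · V_out/(V_in − V_out) = 7.49 × 1.43/(4.65 − 1.43) = 7.49 × 0.4441 = 3.326 kΩ.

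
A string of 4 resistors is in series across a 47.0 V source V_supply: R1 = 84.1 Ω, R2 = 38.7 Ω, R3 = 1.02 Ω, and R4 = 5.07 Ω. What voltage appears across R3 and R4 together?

V ≈ 2.22 V

Series total: ΣR = 84.1 + 38.7 + 1.02 + 5.07 = 128.9 Ω.
R_{R3..R4} = 1.02 + 5.07 = 6.090 Ω.
V = V_supply · R/ΣR = 47.0 × 0.04725 = 2.221 V.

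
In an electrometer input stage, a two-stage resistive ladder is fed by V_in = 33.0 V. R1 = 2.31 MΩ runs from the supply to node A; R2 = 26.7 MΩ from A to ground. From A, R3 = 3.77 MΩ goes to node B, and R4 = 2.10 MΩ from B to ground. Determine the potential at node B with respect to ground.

Looking into the second stage from A: R3 + R4 = 5.870 MΩ appears in parallel with R2.
Effective lower resistance at A: R2 ‖ 5.870 = 4.812 MΩ.
First divider: V_A = V_in · 4.812/(2.31 + 4.812) = 22.30 V.
Then the unloaded second divider: V_B = V_A × R4/(R3+R4) = 22.30 × 0.3578 = 7.977 V.

V_B ≈ 7.98 V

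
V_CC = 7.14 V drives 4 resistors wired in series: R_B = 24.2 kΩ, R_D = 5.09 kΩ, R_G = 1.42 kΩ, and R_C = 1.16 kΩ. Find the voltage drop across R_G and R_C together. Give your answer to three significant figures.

V ≈ 0.578 V

Total series resistance ΣR = 24.2 + 5.09 + 1.42 + 1.16 = 31.87 kΩ.
R_{R_G..R_C} = 1.42 + 1.16 = 2.580 kΩ.
V = V_CC · R/ΣR = 7.14 × 0.08095 = 0.5780 V.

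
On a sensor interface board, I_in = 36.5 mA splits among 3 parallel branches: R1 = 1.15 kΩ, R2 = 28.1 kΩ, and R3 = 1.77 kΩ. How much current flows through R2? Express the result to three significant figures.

Conductances: ΣG = 1/1.15 + 1/28.1 + 1/1.77 = 1.470 (1/kΩ).
By the current-divider rule, I = I_in · G_k/ΣG = 36.5 × 0.02421 = 0.8836 mA.

I ≈ 0.884 mA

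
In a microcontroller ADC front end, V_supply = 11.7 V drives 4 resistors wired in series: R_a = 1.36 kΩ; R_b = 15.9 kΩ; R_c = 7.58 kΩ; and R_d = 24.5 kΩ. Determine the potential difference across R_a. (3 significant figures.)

ΣR = 1.36 + 15.9 + 7.58 + 24.5 = 49.34 kΩ.
Voltage divider: V = V_supply · (1.360 / 49.34) = 11.7 × 0.02756 = 0.3225 V.

V ≈ 0.322 V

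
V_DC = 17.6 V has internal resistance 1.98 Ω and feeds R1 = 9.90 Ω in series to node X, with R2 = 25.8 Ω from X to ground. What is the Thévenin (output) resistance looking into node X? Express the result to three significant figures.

R1' = 1.98 + 9.90 = 11.88 Ω (source resistance + R1).
Looking into X with the source shorted: R_th = R1'·R2/(R1'+R2) = 11.88 × 25.8/37.68 = 8.134 Ω.

R_th ≈ 8.13 Ω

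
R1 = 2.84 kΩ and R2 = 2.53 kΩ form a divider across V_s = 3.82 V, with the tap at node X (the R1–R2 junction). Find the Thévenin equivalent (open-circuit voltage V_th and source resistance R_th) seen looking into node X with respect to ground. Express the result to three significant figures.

With X open, the divider is unloaded: V_th = 3.82 × 2.53/5.370 = 1.800 V.
Looking into X with the source shorted: R_th = R1·R2/(R1+R2) = 2.840 × 2.53/5.370 = 1.338 kΩ.

V_th ≈ 1.80 V, R_th ≈ 1.34 kΩ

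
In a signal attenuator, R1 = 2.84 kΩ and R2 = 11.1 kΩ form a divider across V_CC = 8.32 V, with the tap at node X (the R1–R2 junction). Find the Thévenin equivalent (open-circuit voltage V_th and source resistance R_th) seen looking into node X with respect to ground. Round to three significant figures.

With X open, the divider is unloaded: V_th = 8.32 × 11.1/13.94 = 6.625 V.
With V_CC suppressed (replaced by a short), R_th = R1 ‖ R2 = (2.840 × 11.1)/(2.840 + 11.1) = 2.261 kΩ.

V_th ≈ 6.62 V, R_th ≈ 2.26 kΩ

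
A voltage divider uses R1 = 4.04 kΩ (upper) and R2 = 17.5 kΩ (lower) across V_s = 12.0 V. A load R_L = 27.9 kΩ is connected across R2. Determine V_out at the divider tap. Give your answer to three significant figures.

First combine the lower leg with the load: R2 ‖ R_L = 10.75 kΩ.
Then V_out = V_s · R2'/(R1 + R2') = 12.0 × 10.75/14.79 = 8.723 V.
(Unloaded it would be 9.75 V; the load pulls it down.)

V_out ≈ 8.72 V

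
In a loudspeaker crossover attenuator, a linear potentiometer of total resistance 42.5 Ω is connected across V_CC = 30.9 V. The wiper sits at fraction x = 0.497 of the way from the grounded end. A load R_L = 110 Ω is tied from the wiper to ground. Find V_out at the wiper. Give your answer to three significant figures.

Split the track: R_lower = x·R_p = 21.12 Ω, R_upper = (1−x)·R_p = 21.38 Ω.
R_L loads the lower segment: effective lower R = 17.72 Ω.
Then V_out = V_CC · 17.72/(21.38 + 17.72) = 14.00 V.
(Unloaded: V_out = x·V_CC = 15.4 V.)

V_out ≈ 14.0 V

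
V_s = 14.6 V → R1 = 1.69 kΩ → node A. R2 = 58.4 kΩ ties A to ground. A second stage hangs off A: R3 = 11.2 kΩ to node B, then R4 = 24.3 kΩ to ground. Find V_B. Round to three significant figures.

The second stage (R3 + R4 = 35.50 kΩ) loads node A in parallel with R2.
Effective lower resistance at A: R2 ‖ 35.50 = 22.08 kΩ.
V_A = 14.6 × 22.08/(1.69 + 22.08) = 13.56 V.
V_B = V_A × 0.6845 = 9.283 V.

V_B ≈ 9.28 V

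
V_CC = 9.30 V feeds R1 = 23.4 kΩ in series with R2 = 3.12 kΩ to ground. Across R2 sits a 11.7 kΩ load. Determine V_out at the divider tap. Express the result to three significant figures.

V_out ≈ 0.886 V

R2 ‖ R_L = (3.12 × 11.7)/(3.12 + 11.7) = 2.463 kΩ.
Now apply the divider: V_out = 9.30 × 0.09524 = 0.8857 V.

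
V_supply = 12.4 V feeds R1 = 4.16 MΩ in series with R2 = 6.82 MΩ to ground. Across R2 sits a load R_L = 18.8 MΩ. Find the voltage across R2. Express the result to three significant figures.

V_out ≈ 6.77 V

First combine the lower leg with the load: R2 ‖ R_L = 5.005 MΩ.
Voltage divider with the loaded lower leg: V_out = 12.4 × 5.005/(4.16 + 5.005) = 12.4 × 0.5461 = 6.771 V.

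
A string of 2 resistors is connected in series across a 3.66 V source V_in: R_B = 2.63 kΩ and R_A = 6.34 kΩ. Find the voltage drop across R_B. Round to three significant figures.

V ≈ 1.07 V

Total series resistance ΣR = 2.63 + 6.34 = 8.970 kΩ.
Voltage divider: V = V_in · (2.630 / 8.970) = 3.66 × 0.2932 = 1.073 V.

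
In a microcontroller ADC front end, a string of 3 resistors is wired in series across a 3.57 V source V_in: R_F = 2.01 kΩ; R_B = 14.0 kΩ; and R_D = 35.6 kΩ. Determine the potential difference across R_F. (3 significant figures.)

V ≈ 0.139 V

ΣR = 2.01 + 14.0 + 35.6 = 51.61 kΩ.
By the voltage-divider rule, V = 3.57 × 2.010/51.61 = 0.1390 V.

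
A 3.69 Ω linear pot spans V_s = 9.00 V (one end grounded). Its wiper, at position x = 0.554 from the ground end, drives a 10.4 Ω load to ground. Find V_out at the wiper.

Split the track: R_lower = x·R_p = 2.044 Ω, R_upper = (1−x)·R_p = 1.646 Ω.
Lower segment in parallel with the load: 2.044 ‖ 10.4 = 1.708 Ω.
Then V_out = V_s · 1.708/(1.646 + 1.708) = 4.584 V.

V_out ≈ 4.58 V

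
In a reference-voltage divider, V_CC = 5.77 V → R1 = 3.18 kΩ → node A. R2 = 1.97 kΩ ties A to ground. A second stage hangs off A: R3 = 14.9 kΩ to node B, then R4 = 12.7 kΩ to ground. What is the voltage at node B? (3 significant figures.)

V_B ≈ 0.973 V

Node A sees R2 in parallel with the series input of stage 2, R3 + R4 = 27.60 kΩ.
Effective lower resistance at A: R2 ‖ 27.60 = 1.839 kΩ.
First divider: V_A = V_CC · 1.839/(3.18 + 1.839) = 2.114 V.
Then the unloaded second divider: V_B = V_A × R4/(R3+R4) = 2.114 × 0.4601 = 0.9727 V.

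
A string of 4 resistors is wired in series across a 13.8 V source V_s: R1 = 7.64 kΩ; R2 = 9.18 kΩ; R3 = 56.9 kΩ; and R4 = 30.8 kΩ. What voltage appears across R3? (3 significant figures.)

Series total: ΣR = 7.64 + 9.18 + 56.9 + 30.8 = 104.5 kΩ.
By the voltage-divider rule, V = 13.8 × 56.90/104.5 = 7.513 V.

V ≈ 7.51 V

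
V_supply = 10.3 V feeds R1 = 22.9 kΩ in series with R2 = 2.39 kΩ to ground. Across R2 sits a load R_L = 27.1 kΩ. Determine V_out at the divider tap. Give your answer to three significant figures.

V_out ≈ 0.901 V

First combine the lower leg with the load: R2 ‖ R_L = 2.196 kΩ.
Voltage divider with the loaded lower leg: V_out = 10.3 × 2.196/(22.9 + 2.196) = 10.3 × 0.08752 = 0.9014 V.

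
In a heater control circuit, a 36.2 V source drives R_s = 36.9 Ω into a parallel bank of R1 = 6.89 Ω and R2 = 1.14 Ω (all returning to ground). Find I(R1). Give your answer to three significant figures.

Parallel bank: R_p = 1/(1/6.89 + 1/1.14) = 0.9782 Ω.
V_A by voltage divider: V_A = 36.2 × 0.9782/(36.9 + 0.9782) = 0.9348 V.
I(R1) = V_A / R1 = 0.9348/6.89 = 0.1357 A.
(Equivalently: I_total = 0.9557 A, then current-divider fraction G_k/ΣG = 0.1420.)

I ≈ 0.136 A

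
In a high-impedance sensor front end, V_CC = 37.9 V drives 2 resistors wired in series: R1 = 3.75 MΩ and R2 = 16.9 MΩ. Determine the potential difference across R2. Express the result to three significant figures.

ΣR = 3.75 + 16.9 = 20.65 MΩ.
By the voltage-divider rule, V = 37.9 × 16.90/20.65 = 31.02 V.

V ≈ 31.0 V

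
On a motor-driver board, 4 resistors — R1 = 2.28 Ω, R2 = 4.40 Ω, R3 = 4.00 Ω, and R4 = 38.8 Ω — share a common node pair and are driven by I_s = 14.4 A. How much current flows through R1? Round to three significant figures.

Conductances: ΣG = 1/2.28 + 1/4.40 + 1/4.00 + 1/38.8 = 0.9416 (1/Ω).
R1 takes the fraction G_k/ΣG = 0.4386/0.9416 = 0.4658, so I = 14.4 × 0.4658 = 6.707 A.

I ≈ 6.71 A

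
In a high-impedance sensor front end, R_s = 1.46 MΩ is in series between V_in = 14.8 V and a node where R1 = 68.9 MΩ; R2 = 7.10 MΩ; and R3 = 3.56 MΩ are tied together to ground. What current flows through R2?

I ≈ 1.27 µA

Parallel bank: R_p = 1/(1/68.9 + 1/7.10 + 1/3.56) = 2.292 MΩ.
Node voltage V_A = V_in · R_p/(R_s + R_p) = 14.8 × 0.6109 = 9.041 V.
Branch current I = V_A/R2 = 9.041/7.10 = 1.273 µA.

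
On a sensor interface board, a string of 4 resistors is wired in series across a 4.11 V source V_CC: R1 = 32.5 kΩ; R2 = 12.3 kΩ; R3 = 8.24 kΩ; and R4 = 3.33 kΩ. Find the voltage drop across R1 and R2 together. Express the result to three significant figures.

V ≈ 3.27 V

Series total: ΣR = 32.5 + 12.3 + 8.24 + 3.33 = 56.37 kΩ.
R_{R1..R2} = 32.5 + 12.3 = 44.80 kΩ.
By the voltage-divider rule, V = 4.11 × 44.80/56.37 = 3.266 V.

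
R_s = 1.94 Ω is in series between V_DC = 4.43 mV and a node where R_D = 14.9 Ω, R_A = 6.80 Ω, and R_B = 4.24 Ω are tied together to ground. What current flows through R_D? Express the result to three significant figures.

Combine the parallel branches: R_p = (1/14.9 + 1/6.80 + 1/4.24)⁻¹ = 2.222 Ω.
V_A by voltage divider: V_A = 4.43 × 2.222/(1.94 + 2.222) = 2.365 mV.
I(R_D) = V_A / R_D = 2.365/14.9 = 0.1587 mA.
(Check via current divider: I_total = 1.064 mA; share G_k/ΣG = 0.1491 → same result.)

I ≈ 0.159 mA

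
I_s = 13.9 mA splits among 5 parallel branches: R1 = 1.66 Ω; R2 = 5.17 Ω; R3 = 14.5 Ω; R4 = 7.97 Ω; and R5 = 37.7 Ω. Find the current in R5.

I ≈ 0.363 mA

ΣG = 1/1.66 + 1/5.17 + 1/14.5 + 1/7.97 + 1/37.7 = 1.017.
By the current-divider rule, I = I_s · G_k/ΣG = 13.9 × 0.02609 = 0.3626 mA.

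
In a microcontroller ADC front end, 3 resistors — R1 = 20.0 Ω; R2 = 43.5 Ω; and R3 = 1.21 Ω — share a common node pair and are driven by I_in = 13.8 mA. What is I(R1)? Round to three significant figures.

I ≈ 0.767 mA

Total conductance ΣG = 1/20.0 + 1/43.5 + 1/1.21 = 0.8994 (units of 1/Ω).
Current divider: I(R1) = I_in · G_k/ΣG = 13.8 × (0.05000/0.8994) = 13.8 × 0.05559 = 0.7671 mA.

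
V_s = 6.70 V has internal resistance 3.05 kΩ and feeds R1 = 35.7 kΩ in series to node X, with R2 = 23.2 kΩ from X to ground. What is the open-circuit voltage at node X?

R1' = 3.05 + 35.7 = 38.75 kΩ (source resistance + R1).
V_th is the unloaded tap voltage: V_s · R2/(R1'+R2) = 6.70 × 0.3745 = 2.509 V.

V_th ≈ 2.51 V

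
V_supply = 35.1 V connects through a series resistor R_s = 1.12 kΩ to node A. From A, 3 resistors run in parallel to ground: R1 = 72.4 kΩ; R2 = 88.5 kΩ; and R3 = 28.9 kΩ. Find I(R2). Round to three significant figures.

Combine the parallel branches: R_p = (1/72.4 + 1/88.5 + 1/28.9)⁻¹ = 16.75 kΩ.
V_A by voltage divider: V_A = 35.1 × 16.75/(1.12 + 16.75) = 32.90 V.
Branch current I = V_A/R2 = 32.90/88.5 = 0.3717 mA.

I ≈ 0.372 mA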